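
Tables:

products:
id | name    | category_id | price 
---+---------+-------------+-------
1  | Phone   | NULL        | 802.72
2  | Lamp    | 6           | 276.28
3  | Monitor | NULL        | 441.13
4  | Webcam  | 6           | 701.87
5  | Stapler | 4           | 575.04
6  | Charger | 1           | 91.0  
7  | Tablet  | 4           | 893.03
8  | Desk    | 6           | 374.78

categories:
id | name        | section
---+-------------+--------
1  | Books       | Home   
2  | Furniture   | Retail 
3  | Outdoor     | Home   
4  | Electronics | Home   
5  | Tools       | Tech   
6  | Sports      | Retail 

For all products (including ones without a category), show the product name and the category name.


LEFT JOIN keeps every row from products (the left table); where category_id has no match in categories, the category columns become NULL. Walk through each product:
  - product 1 (Phone): category_id=NULL, no match -> kept with NULL
  - product 2 (Lamp): category_id=6 -> matches Sports
  - product 3 (Monitor): category_id=NULL, no match -> kept with NULL
  - product 4 (Webcam): category_id=6 -> matches Sports
  - product 5 (Stapler): category_id=4 -> matches Electronics
  - product 6 (Charger): category_id=1 -> matches Books
  - product 7 (Tablet): category_id=4 -> matches Electronics
  - product 8 (Desk): category_id=6 -> matches Sports
All 8 rows appear; 2 have NULL category.

SQL:
SELECT a.name, b.name AS category
FROM products a
LEFT JOIN categories b ON a.category_id = b.id

Result:
name    | category   
--------+------------
Phone   | NULL       
Lamp    | Sports     
Monitor | NULL       
Webcam  | Sports     
Stapler | Electronics
Charger | Books      
Tablet  | Electronics
Desk    | Sports     


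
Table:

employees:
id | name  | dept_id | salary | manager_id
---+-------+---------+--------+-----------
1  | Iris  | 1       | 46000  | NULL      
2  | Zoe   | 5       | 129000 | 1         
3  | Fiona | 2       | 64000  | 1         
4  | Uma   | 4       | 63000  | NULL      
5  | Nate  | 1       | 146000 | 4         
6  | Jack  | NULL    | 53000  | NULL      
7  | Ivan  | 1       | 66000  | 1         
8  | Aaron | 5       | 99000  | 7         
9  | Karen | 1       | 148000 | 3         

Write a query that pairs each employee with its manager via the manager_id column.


This is a self-join: employees is joined to a second copy of itself, matching each row's manager_id to another row's id. Use LEFT JOIN so rows with manager_id=NULL are kept.
  - employee 1 (Iris): manager_id=NULL -> NULL
  - employee 2 (Zoe): manager_id=1 -> Iris
  - employee 3 (Fiona): manager_id=1 -> Iris
  - employee 4 (Uma): manager_id=NULL -> NULL
  - employee 5 (Nate): manager_id=4 -> Uma
  - employee 6 (Jack): manager_id=NULL -> NULL
  - employee 7 (Ivan): manager_id=1 -> Iris
  - employee 8 (Aaron): manager_id=7 -> Ivan
  - employee 9 (Karen): manager_id=3 -> Fiona

SQL:
SELECT a.name AS item, b.name AS manager
FROM employees a
LEFT JOIN employees b ON a.manager_id = b.id

Result:
item  | manager
------+--------
Iris  | NULL   
Zoe   | Iris   
Fiona | Iris   
Uma   | NULL   
Nate  | Uma    
Jack  | NULL   
Ivan  | Iris   
Aaron | Ivan   
Karen | Fiona  


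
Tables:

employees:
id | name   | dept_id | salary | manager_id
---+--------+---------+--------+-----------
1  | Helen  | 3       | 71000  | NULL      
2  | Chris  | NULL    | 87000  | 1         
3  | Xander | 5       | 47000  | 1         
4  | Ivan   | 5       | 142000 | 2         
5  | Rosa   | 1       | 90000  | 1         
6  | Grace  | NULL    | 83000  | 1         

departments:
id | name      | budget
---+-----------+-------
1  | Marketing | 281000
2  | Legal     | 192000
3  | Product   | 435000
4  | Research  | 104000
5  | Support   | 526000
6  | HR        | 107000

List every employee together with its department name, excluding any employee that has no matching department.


INNER JOIN keeps only employees rows whose dept_id matches an id in departments. Walk through each employee:
  - employee 1 (Helen): dept_id=3 -> matches Product
  - employee 2 (Chris): dept_id=NULL, no match -> dropped
  - employee 3 (Xander): dept_id=5 -> matches Support
  - employee 4 (Ivan): dept_id=5 -> matches Support
  - employee 5 (Rosa): dept_id=1 -> matches Marketing
  - employee 6 (Grace): dept_id=NULL, no match -> dropped
So 2 of 6 rows are dropped.

SQL:
SELECT a.name, b.name AS department
FROM employees a
INNER JOIN departments b ON a.dept_id = b.id

Result:
name   | department
-------+-----------
Helen  | Product   
Xander | Support   
Ivan   | Support   
Rosa   | Marketing 


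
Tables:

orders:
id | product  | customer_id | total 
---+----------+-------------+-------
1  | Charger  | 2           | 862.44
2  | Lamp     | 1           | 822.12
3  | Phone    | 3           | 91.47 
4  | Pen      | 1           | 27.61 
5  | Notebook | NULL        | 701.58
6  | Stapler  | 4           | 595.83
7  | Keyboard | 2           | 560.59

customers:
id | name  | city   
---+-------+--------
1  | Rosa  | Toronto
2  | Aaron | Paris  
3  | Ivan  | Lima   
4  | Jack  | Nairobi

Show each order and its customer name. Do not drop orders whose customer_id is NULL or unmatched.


LEFT JOIN keeps every row from orders (the left table); where customer_id has no match in customers, the customer columns become NULL. Walk through each order:
  - order 1 (Charger): customer_id=2 -> matches Aaron
  - order 2 (Lamp): customer_id=1 -> matches Rosa
  - order 3 (Phone): customer_id=3 -> matches Ivan
  - order 4 (Pen): customer_id=1 -> matches Rosa
  - order 5 (Notebook): customer_id=NULL, no match -> kept with NULL
  - order 6 (Stapler): customer_id=4 -> matches Jack
  - order 7 (Keyboard): customer_id=2 -> matches Aaron
All 7 rows appear; 1 has NULL customer.

SQL:
SELECT a.product, b.name AS customer
FROM orders a
LEFT JOIN customers b ON a.customer_id = b.id

Result:
product  | customer
---------+---------
Charger  | Aaron   
Lamp     | Rosa    
Phone    | Ivan    
Pen      | Rosa    
Notebook | NULL    
Stapler  | Jack    
Keyboard | Aaron   


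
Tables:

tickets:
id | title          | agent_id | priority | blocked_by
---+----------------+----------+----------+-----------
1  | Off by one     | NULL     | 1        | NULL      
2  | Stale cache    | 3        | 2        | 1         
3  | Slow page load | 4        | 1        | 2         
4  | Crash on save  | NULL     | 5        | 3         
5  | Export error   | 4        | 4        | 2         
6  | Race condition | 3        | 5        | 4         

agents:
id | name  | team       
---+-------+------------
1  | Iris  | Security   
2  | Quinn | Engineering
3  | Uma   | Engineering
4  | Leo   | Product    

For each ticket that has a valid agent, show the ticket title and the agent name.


INNER JOIN keeps only tickets rows whose agent_id matches an id in agents. Walk through each ticket:
  - ticket 1 (Off by one): agent_id=NULL, no match -> dropped
  - ticket 2 (Stale cache): agent_id=3 -> matches Uma
  - ticket 3 (Slow page load): agent_id=4 -> matches Leo
  - ticket 4 (Crash on save): agent_id=NULL, no match -> dropped
  - ticket 5 (Export error): agent_id=4 -> matches Leo
  - ticket 6 (Race condition): agent_id=3 -> matches Uma
So 2 of 6 rows are dropped.

SQL:
SELECT a.title, b.name AS agent
FROM tickets a
INNER JOIN agents b ON a.agent_id = b.id

Result:
title          | agent
---------------+------
Stale cache    | Uma  
Slow page load | Leo  
Export error   | Leo  
Race condition | Uma  


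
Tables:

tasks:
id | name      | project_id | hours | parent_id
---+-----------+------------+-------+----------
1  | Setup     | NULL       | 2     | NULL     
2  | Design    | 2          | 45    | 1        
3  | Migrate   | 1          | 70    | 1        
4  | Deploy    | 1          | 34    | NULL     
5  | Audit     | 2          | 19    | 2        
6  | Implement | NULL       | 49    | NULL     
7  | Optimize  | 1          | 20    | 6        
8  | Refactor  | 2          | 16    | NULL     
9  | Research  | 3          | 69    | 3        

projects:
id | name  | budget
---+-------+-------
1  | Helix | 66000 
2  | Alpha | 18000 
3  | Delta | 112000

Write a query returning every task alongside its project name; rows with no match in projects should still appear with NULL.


LEFT JOIN keeps every row from tasks (the left table); where project_id has no match in projects, the project columns become NULL. Walk through each task:
  - task 1 (Setup): project_id=NULL, no match -> kept with NULL
  - task 2 (Design): project_id=2 -> matches Alpha
  - task 3 (Migrate): project_id=1 -> matches Helix
  - task 4 (Deploy): project_id=1 -> matches Helix
  - task 5 (Audit): project_id=2 -> matches Alpha
  - task 6 (Implement): project_id=NULL, no match -> kept with NULL
  - task 7 (Optimize): project_id=1 -> matches Helix
  - task 8 (Refactor): project_id=2 -> matches Alpha
  - task 9 (Research): project_id=3 -> matches Delta
All 9 rows appear; 2 have NULL project.

SQL:
SELECT a.name, b.name AS project
FROM tasks a
LEFT JOIN projects b ON a.project_id = b.id

Result:
name      | project
----------+--------
Setup     | NULL   
Design    | Alpha  
Migrate   | Helix  
Deploy    | Helix  
Audit     | Alpha  
Implement | NULL   
Optimize  | Helix  
Refactor  | Alpha  
Research  | Delta  


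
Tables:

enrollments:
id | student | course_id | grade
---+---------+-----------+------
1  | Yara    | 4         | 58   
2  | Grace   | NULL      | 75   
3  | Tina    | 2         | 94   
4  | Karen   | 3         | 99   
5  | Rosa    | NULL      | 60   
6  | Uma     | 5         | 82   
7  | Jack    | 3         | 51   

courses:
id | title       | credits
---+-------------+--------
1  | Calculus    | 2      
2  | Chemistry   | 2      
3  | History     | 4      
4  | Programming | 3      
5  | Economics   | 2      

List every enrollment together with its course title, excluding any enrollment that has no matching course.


INNER JOIN keeps only enrollments rows whose course_id matches an id in courses. Walk through each enrollment:
  - enrollment 1 (Yara): course_id=4 -> matches Programming
  - enrollment 2 (Grace): course_id=NULL, no match -> dropped
  - enrollment 3 (Tina): course_id=2 -> matches Chemistry
  - enrollment 4 (Karen): course_id=3 -> matches History
  - enrollment 5 (Rosa): course_id=NULL, no match -> dropped
  - enrollment 6 (Uma): course_id=5 -> matches Economics
  - enrollment 7 (Jack): course_id=3 -> matches History
So 2 of 7 rows are dropped.

SQL:
SELECT a.student, b.title AS course
FROM enrollments a
INNER JOIN courses b ON a.course_id = b.id

Result:
student | course     
--------+------------
Yara    | Programming
Tina    | Chemistry  
Karen   | History    
Uma     | Economics  
Jack    | History    


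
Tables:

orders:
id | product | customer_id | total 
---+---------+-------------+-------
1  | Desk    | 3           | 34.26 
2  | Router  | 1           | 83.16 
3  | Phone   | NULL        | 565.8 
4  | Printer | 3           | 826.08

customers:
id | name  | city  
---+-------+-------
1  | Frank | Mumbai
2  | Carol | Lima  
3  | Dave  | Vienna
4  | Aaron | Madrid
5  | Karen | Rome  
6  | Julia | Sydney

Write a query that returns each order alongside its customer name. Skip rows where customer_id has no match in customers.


INNER JOIN keeps only orders rows whose customer_id matches an id in customers. Walk through each order:
  - order 1 (Desk): customer_id=3 -> matches Dave
  - order 2 (Router): customer_id=1 -> matches Frank
  - order 3 (Phone): customer_id=NULL, no match -> dropped
  - order 4 (Printer): customer_id=3 -> matches Dave
So 1 of 4 rows is dropped.

SQL:
SELECT a.product, b.name AS customer
FROM orders a
INNER JOIN customers b ON a.customer_id = b.id

Result:
product | customer
--------+---------
Desk    | Dave    
Router  | Frank   
Printer | Dave    


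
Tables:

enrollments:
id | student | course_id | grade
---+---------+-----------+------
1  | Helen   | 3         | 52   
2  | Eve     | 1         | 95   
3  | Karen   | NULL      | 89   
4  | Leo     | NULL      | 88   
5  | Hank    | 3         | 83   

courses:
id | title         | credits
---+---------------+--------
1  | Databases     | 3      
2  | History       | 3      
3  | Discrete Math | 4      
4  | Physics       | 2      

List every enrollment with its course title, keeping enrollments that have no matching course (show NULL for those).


LEFT JOIN keeps every row from enrollments (the left table); where course_id has no match in courses, the course columns become NULL. Walk through each enrollment:
  - enrollment 1 (Helen): course_id=3 -> matches Discrete Math
  - enrollment 2 (Eve): course_id=1 -> matches Databases
  - enrollment 3 (Karen): course_id=NULL, no match -> kept with NULL
  - enrollment 4 (Leo): course_id=NULL, no match -> kept with NULL
  - enrollment 5 (Hank): course_id=3 -> matches Discrete Math
All 5 rows appear; 2 have NULL course.

SQL:
SELECT a.student, b.title AS course
FROM enrollments a
LEFT JOIN courses b ON a.course_id = b.id

Result:
student | course       
--------+--------------
Helen   | Discrete Math
Eve     | Databases    
Karen   | NULL         
Leo     | NULL         
Hank    | Discrete Math


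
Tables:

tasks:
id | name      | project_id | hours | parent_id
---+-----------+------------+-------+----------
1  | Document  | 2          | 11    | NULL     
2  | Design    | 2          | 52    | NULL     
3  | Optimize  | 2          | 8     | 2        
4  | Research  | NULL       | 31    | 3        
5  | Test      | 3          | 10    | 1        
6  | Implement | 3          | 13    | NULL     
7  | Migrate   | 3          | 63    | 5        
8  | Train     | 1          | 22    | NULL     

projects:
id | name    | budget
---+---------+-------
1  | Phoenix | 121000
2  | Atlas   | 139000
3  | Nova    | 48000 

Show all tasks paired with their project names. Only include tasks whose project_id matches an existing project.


INNER JOIN keeps only tasks rows whose project_id matches an id in projects. Walk through each task:
  - task 1 (Document): project_id=2 -> matches Atlas
  - task 2 (Design): project_id=2 -> matches Atlas
  - task 3 (Optimize): project_id=2 -> matches Atlas
  - task 4 (Research): project_id=NULL, no match -> dropped
  - task 5 (Test): project_id=3 -> matches Nova
  - task 6 (Implement): project_id=3 -> matches Nova
  - task 7 (Migrate): project_id=3 -> matches Nova
  - task 8 (Train): project_id=1 -> matches Phoenix
So 1 of 8 rows is dropped.

SQL:
SELECT a.name, b.name AS project
FROM tasks a
INNER JOIN projects b ON a.project_id = b.id

Result:
name      | project
----------+--------
Document  | Atlas  
Design    | Atlas  
Optimize  | Atlas  
Test      | Nova   
Implement | Nova   
Migrate   | Nova   
Train     | Phoenix


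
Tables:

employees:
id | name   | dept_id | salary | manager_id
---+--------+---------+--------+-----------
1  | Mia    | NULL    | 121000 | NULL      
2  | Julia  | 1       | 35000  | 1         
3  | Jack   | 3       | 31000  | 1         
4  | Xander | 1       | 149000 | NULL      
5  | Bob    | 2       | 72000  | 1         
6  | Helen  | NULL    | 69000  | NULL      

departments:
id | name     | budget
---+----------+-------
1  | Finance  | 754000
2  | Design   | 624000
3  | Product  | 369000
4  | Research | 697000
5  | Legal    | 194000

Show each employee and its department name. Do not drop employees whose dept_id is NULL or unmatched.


LEFT JOIN keeps every row from employees (the left table); where dept_id has no match in departments, the department columns become NULL. Walk through each employee:
  - employee 1 (Mia): dept_id=NULL, no match -> kept with NULL
  - employee 2 (Julia): dept_id=1 -> matches Finance
  - employee 3 (Jack): dept_id=3 -> matches Product
  - employee 4 (Xander): dept_id=1 -> matches Finance
  - employee 5 (Bob): dept_id=2 -> matches Design
  - employee 6 (Helen): dept_id=NULL, no match -> kept with NULL
All 6 rows appear; 2 have NULL department.

SQL:
SELECT a.name, b.name AS department
FROM employees a
LEFT JOIN departments b ON a.dept_id = b.id

Result:
name   | department
-------+-----------
Mia    | NULL      
Julia  | Finance   
Jack   | Product   
Xander | Finance   
Bob    | Design    
Helen  | NULL      


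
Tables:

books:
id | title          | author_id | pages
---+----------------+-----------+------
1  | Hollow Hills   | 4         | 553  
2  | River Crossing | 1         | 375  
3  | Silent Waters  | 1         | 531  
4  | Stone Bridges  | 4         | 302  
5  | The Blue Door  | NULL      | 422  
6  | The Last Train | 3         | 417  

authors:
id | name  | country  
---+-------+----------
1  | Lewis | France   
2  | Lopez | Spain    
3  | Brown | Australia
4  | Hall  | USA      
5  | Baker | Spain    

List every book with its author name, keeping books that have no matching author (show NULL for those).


LEFT JOIN keeps every row from books (the left table); where author_id has no match in authors, the author columns become NULL. Walk through each book:
  - book 1 (Hollow Hills): author_id=4 -> matches Hall
  - book 2 (River Crossing): author_id=1 -> matches Lewis
  - book 3 (Silent Waters): author_id=1 -> matches Lewis
  - book 4 (Stone Bridges): author_id=4 -> matches Hall
  - book 5 (The Blue Door): author_id=NULL, no match -> kept with NULL
  - book 6 (The Last Train): author_id=3 -> matches Brown
All 6 rows appear; 1 has NULL author.

SQL:
SELECT a.title, b.name AS author
FROM books a
LEFT JOIN authors b ON a.author_id = b.id

Result:
title          | author
---------------+-------
Hollow Hills   | Hall  
River Crossing | Lewis 
Silent Waters  | Lewis 
Stone Bridges  | Hall  
The Blue Door  | NULL  
The Last Train | Brown 


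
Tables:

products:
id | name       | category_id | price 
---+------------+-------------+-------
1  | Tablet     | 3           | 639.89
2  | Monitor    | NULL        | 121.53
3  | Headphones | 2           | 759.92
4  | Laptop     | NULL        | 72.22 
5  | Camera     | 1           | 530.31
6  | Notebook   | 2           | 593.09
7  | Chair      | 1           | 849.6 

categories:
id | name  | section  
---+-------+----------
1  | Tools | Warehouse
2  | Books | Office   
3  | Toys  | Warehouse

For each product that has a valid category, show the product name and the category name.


INNER JOIN keeps only products rows whose category_id matches an id in categories. Walk through each product:
  - product 1 (Tablet): category_id=3 -> matches Toys
  - product 2 (Monitor): category_id=NULL, no match -> dropped
  - product 3 (Headphones): category_id=2 -> matches Books
  - product 4 (Laptop): category_id=NULL, no match -> dropped
  - product 5 (Camera): category_id=1 -> matches Tools
  - product 6 (Notebook): category_id=2 -> matches Books
  - product 7 (Chair): category_id=1 -> matches Tools
So 2 of 7 rows are dropped.

SQL:
SELECT a.name, b.name AS category
FROM products a
INNER JOIN categories b ON a.category_id = b.id

Result:
name       | category
-----------+---------
Tablet     | Toys    
Headphones | Books   
Camera     | Tools   
Notebook   | Books   
Chair      | Tools   


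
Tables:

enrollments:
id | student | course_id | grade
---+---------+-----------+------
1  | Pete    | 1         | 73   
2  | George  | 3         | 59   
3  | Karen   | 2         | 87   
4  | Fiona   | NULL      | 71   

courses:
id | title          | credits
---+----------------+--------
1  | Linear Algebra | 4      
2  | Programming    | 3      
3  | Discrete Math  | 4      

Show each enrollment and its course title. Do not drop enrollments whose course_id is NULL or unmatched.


LEFT JOIN keeps every row from enrollments (the left table); where course_id has no match in courses, the course columns become NULL. Walk through each enrollment:
  - enrollment 1 (Pete): course_id=1 -> matches Linear Algebra
  - enrollment 2 (George): course_id=3 -> matches Discrete Math
  - enrollment 3 (Karen): course_id=2 -> matches Programming
  - enrollment 4 (Fiona): course_id=NULL, no match -> kept with NULL
All 4 rows appear; 1 has NULL course.

SQL:
SELECT a.student, b.title AS course
FROM enrollments a
LEFT JOIN courses b ON a.course_id = b.id

Result:
student | course        
--------+---------------
Pete    | Linear Algebra
George  | Discrete Math 
Karen   | Programming   
Fiona   | NULL          


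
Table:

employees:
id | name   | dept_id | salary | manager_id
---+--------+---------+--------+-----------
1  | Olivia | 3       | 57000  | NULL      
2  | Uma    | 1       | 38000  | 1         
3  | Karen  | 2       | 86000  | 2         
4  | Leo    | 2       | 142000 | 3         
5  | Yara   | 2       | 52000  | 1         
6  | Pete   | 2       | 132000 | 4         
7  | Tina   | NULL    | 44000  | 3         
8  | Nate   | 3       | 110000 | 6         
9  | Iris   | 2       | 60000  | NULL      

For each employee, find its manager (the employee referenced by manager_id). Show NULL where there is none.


This is a self-join: employees is joined to a second copy of itself, matching each row's manager_id to another row's id. Use LEFT JOIN so rows with manager_id=NULL are kept.
  - employee 1 (Olivia): manager_id=NULL -> NULL
  - employee 2 (Uma): manager_id=1 -> Olivia
  - employee 3 (Karen): manager_id=2 -> Uma
  - employee 4 (Leo): manager_id=3 -> Karen
  - employee 5 (Yara): manager_id=1 -> Olivia
  - employee 6 (Pete): manager_id=4 -> Leo
  - employee 7 (Tina): manager_id=3 -> Karen
  - employee 8 (Nate): manager_id=6 -> Pete
  - employee 9 (Iris): manager_id=NULL -> NULL

SQL:
SELECT a.name AS item, b.name AS manager
FROM employees a
LEFT JOIN employees b ON a.manager_id = b.id

Result:
item   | manager
-------+--------
Olivia | NULL   
Uma    | Olivia 
Karen  | Uma    
Leo    | Karen  
Yara   | Olivia 
Pete   | Leo    
Tina   | Karen  
Nate   | Pete   
Iris   | NULL   


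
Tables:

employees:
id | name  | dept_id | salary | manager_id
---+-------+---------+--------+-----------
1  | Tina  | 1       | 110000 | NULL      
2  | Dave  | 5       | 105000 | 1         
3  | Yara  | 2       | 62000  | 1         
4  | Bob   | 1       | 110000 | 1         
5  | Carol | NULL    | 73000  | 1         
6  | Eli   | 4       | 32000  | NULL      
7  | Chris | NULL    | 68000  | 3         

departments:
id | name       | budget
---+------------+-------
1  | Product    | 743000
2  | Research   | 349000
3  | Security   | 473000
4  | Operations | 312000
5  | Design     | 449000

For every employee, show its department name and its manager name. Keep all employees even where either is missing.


Two LEFT JOINs from the same base table employees: one to departments via dept_id, one to employees itself via manager_id. Both are LEFT so every employee is preserved.
Match against departments:
  - employee 1 (Tina): dept_id=1 -> matches Product
  - employee 2 (Dave): dept_id=5 -> matches Design
  - employee 3 (Yara): dept_id=2 -> matches Research
  - employee 4 (Bob): dept_id=1 -> matches Product
  - employee 5 (Carol): dept_id=NULL, no match -> kept with NULL
  - employee 6 (Eli): dept_id=4 -> matches Operations
  - employee 7 (Chris): dept_id=NULL, no match -> kept with NULL
Match against employees (self):
  - employee 1 (Tina): manager_id=NULL -> NULL
  - employee 2 (Dave): manager_id=1 -> Tina
  - employee 3 (Yara): manager_id=1 -> Tina
  - employee 4 (Bob): manager_id=1 -> Tina
  - employee 5 (Carol): manager_id=1 -> Tina
  - employee 6 (Eli): manager_id=NULL -> NULL
  - employee 7 (Chris): manager_id=3 -> Yara

SQL:
SELECT a.name, b.name AS department, c.name AS manager
FROM employees a
LEFT JOIN departments b ON a.dept_id = b.id
LEFT JOIN employees c ON a.manager_id = c.id

Result:
name  | department | manager
------+------------+--------
Tina  | Product    | NULL   
Dave  | Design     | Tina   
Yara  | Research   | Tina   
Bob   | Product    | Tina   
Carol | NULL       | Tina   
Eli   | Operations | NULL   
Chris | NULL       | Yara   


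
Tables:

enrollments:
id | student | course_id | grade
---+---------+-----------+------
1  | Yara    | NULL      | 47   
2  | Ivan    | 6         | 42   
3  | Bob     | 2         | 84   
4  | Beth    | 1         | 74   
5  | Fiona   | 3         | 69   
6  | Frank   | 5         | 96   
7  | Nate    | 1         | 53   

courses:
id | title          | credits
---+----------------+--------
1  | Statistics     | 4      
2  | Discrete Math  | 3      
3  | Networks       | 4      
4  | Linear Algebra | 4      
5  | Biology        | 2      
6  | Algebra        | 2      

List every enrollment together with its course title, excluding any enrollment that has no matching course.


INNER JOIN keeps only enrollments rows whose course_id matches an id in courses. Walk through each enrollment:
  - enrollment 1 (Yara): course_id=NULL, no match -> dropped
  - enrollment 2 (Ivan): course_id=6 -> matches Algebra
  - enrollment 3 (Bob): course_id=2 -> matches Discrete Math
  - enrollment 4 (Beth): course_id=1 -> matches Statistics
  - enrollment 5 (Fiona): course_id=3 -> matches Networks
  - enrollment 6 (Frank): course_id=5 -> matches Biology
  - enrollment 7 (Nate): course_id=1 -> matches Statistics
So 1 of 7 rows is dropped.

SQL:
SELECT a.student, b.title AS course
FROM enrollments a
INNER JOIN courses b ON a.course_id = b.id

Result:
student | course       
--------+--------------
Ivan    | Algebra      
Bob     | Discrete Math
Beth    | Statistics   
Fiona   | Networks     
Frank   | Biology      
Nate    | Statistics   


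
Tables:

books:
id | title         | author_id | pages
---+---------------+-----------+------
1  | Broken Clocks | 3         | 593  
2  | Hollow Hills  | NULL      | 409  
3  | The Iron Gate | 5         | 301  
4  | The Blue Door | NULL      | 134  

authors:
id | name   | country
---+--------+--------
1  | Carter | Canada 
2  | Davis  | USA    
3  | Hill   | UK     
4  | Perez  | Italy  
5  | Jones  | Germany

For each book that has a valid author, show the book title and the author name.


INNER JOIN keeps only books rows whose author_id matches an id in authors. Walk through each book:
  - book 1 (Broken Clocks): author_id=3 -> matches Hill
  - book 2 (Hollow Hills): author_id=NULL, no match -> dropped
  - book 3 (The Iron Gate): author_id=5 -> matches Jones
  - book 4 (The Blue Door): author_id=NULL, no match -> dropped
So 2 of 4 rows are dropped.

SQL:
SELECT a.title, b.name AS author
FROM books a
INNER JOIN authors b ON a.author_id = b.id

Result:
title         | author
--------------+-------
Broken Clocks | Hill  
The Iron Gate | Jones 


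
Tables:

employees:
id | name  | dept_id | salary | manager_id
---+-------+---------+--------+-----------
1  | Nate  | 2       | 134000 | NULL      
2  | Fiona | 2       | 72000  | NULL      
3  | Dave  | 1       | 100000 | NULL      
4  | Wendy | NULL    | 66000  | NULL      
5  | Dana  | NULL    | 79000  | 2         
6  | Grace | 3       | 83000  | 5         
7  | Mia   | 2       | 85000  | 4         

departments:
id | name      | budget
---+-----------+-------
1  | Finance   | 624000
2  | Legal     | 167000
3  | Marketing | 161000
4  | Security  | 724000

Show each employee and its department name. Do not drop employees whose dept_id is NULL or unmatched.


LEFT JOIN keeps every row from employees (the left table); where dept_id has no match in departments, the department columns become NULL. Walk through each employee:
  - employee 1 (Nate): dept_id=2 -> matches Legal
  - employee 2 (Fiona): dept_id=2 -> matches Legal
  - employee 3 (Dave): dept_id=1 -> matches Finance
  - employee 4 (Wendy): dept_id=NULL, no match -> kept with NULL
  - employee 5 (Dana): dept_id=NULL, no match -> kept with NULL
  - employee 6 (Grace): dept_id=3 -> matches Marketing
  - employee 7 (Mia): dept_id=2 -> matches Legal
All 7 rows appear; 2 have NULL department.

SQL:
SELECT a.name, b.name AS department
FROM employees a
LEFT JOIN departments b ON a.dept_id = b.id

Result:
name  | department
------+-----------
Nate  | Legal     
Fiona | Legal     
Dave  | Finance   
Wendy | NULL      
Dana  | NULL      
Grace | Marketing 
Mia   | Legal     


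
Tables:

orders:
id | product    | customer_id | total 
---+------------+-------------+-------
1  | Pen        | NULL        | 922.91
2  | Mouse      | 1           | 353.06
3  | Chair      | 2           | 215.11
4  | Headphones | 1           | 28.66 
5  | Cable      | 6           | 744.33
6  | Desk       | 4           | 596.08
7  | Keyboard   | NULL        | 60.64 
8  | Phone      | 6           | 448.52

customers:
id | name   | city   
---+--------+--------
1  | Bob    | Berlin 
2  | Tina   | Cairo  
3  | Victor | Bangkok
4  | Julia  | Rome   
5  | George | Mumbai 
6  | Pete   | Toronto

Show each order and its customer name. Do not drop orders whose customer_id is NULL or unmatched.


LEFT JOIN keeps every row from orders (the left table); where customer_id has no match in customers, the customer columns become NULL. Walk through each order:
  - order 1 (Pen): customer_id=NULL, no match -> kept with NULL
  - order 2 (Mouse): customer_id=1 -> matches Bob
  - order 3 (Chair): customer_id=2 -> matches Tina
  - order 4 (Headphones): customer_id=1 -> matches Bob
  - order 5 (Cable): customer_id=6 -> matches Pete
  - order 6 (Desk): customer_id=4 -> matches Julia
  - order 7 (Keyboard): customer_id=NULL, no match -> kept with NULL
  - order 8 (Phone): customer_id=6 -> matches Pete
All 8 rows appear; 2 have NULL customer.

SQL:
SELECT a.product, b.name AS customer
FROM orders a
LEFT JOIN customers b ON a.customer_id = b.id

Result:
product    | customer
-----------+---------
Pen        | NULL    
Mouse      | Bob     
Chair      | Tina    
Headphones | Bob     
Cable      | Pete    
Desk       | Julia   
Keyboard   | NULL    
Phone      | Pete    


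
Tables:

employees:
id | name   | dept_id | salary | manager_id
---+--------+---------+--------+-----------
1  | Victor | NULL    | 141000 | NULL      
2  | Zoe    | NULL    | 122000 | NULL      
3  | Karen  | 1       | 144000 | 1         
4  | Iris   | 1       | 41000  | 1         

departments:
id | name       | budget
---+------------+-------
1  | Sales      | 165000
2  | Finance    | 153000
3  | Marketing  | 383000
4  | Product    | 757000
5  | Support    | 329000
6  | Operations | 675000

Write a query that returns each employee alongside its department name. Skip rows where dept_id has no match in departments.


INNER JOIN keeps only employees rows whose dept_id matches an id in departments. Walk through each employee:
  - employee 1 (Victor): dept_id=NULL, no match -> dropped
  - employee 2 (Zoe): dept_id=NULL, no match -> dropped
  - employee 3 (Karen): dept_id=1 -> matches Sales
  - employee 4 (Iris): dept_id=1 -> matches Sales
So 2 of 4 rows are dropped.

SQL:
SELECT a.name, b.name AS department
FROM employees a
INNER JOIN departments b ON a.dept_id = b.id

Result:
name  | department
------+-----------
Karen | Sales     
Iris  | Sales     


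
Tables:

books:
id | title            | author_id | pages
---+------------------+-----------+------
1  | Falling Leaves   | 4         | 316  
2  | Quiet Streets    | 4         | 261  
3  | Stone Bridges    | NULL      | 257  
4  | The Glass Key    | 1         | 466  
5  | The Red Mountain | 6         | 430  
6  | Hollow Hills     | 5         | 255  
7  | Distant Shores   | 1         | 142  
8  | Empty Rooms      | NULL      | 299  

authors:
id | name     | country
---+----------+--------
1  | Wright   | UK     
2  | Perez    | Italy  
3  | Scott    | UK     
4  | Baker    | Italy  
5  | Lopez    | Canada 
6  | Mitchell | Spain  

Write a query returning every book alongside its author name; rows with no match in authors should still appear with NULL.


LEFT JOIN keeps every row from books (the left table); where author_id has no match in authors, the author columns become NULL. Walk through each book:
  - book 1 (Falling Leaves): author_id=4 -> matches Baker
  - book 2 (Quiet Streets): author_id=4 -> matches Baker
  - book 3 (Stone Bridges): author_id=NULL, no match -> kept with NULL
  - book 4 (The Glass Key): author_id=1 -> matches Wright
  - book 5 (The Red Mountain): author_id=6 -> matches Mitchell
  - book 6 (Hollow Hills): author_id=5 -> matches Lopez
  - book 7 (Distant Shores): author_id=1 -> matches Wright
  - book 8 (Empty Rooms): author_id=NULL, no match -> kept with NULL
All 8 rows appear; 2 have NULL author.

SQL:
SELECT a.title, b.name AS author
FROM books a
LEFT JOIN authors b ON a.author_id = b.id

Result:
title            | author  
-----------------+---------
Falling Leaves   | Baker   
Quiet Streets    | Baker   
Stone Bridges    | NULL    
The Glass Key    | Wright  
The Red Mountain | Mitchell
Hollow Hills     | Lopez   
Distant Shores   | Wright  
Empty Rooms      | NULL    


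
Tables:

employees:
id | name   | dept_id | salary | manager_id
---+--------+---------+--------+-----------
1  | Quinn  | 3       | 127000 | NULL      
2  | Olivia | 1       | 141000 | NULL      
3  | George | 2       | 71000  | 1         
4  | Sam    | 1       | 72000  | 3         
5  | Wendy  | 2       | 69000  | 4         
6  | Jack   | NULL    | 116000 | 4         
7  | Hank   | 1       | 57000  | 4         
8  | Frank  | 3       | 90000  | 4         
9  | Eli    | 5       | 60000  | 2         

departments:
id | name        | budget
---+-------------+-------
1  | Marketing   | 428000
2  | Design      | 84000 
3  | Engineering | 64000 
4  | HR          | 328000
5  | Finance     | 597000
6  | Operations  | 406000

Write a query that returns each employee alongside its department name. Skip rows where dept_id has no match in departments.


INNER JOIN keeps only employees rows whose dept_id matches an id in departments. Walk through each employee:
  - employee 1 (Quinn): dept_id=3 -> matches Engineering
  - employee 2 (Olivia): dept_id=1 -> matches Marketing
  - employee 3 (George): dept_id=2 -> matches Design
  - employee 4 (Sam): dept_id=1 -> matches Marketing
  - employee 5 (Wendy): dept_id=2 -> matches Design
  - employee 6 (Jack): dept_id=NULL, no match -> dropped
  - employee 7 (Hank): dept_id=1 -> matches Marketing
  - employee 8 (Frank): dept_id=3 -> matches Engineering
  - employee 9 (Eli): dept_id=5 -> matches Finance
So 1 of 9 rows is dropped.

SQL:
SELECT a.name, b.name AS department
FROM employees a
INNER JOIN departments b ON a.dept_id = b.id

Result:
name   | department 
-------+------------
Quinn  | Engineering
Olivia | Marketing  
George | Design     
Sam    | Marketing  
Wendy  | Design     
Hank   | Marketing  
Frank  | Engineering
Eli    | Finance    


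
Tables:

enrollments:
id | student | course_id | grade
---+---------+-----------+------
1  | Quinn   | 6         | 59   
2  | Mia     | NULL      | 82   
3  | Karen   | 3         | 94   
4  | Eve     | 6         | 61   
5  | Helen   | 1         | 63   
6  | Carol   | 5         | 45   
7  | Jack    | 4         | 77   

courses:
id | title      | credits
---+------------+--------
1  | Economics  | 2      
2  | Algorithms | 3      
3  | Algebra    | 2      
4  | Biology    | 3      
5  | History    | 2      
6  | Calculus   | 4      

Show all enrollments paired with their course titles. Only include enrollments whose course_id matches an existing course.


INNER JOIN keeps only enrollments rows whose course_id matches an id in courses. Walk through each enrollment:
  - enrollment 1 (Quinn): course_id=6 -> matches Calculus
  - enrollment 2 (Mia): course_id=NULL, no match -> dropped
  - enrollment 3 (Karen): course_id=3 -> matches Algebra
  - enrollment 4 (Eve): course_id=6 -> matches Calculus
  - enrollment 5 (Helen): course_id=1 -> matches Economics
  - enrollment 6 (Carol): course_id=5 -> matches History
  - enrollment 7 (Jack): course_id=4 -> matches Biology
So 1 of 7 rows is dropped.

SQL:
SELECT a.student, b.title AS course
FROM enrollments a
INNER JOIN courses b ON a.course_id = b.id

Result:
student | course   
--------+----------
Quinn   | Calculus 
Karen   | Algebra  
Eve     | Calculus 
Helen   | Economics
Carol   | History  
Jack    | Biology  


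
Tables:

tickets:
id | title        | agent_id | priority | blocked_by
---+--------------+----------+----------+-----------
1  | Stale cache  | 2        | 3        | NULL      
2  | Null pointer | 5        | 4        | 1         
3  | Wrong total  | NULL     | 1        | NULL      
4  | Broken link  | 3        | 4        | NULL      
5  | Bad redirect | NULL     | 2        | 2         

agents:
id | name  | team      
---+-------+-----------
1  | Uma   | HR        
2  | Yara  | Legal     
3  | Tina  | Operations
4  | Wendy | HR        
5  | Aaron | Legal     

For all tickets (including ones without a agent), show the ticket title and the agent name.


LEFT JOIN keeps every row from tickets (the left table); where agent_id has no match in agents, the agent columns become NULL. Walk through each ticket:
  - ticket 1 (Stale cache): agent_id=2 -> matches Yara
  - ticket 2 (Null pointer): agent_id=5 -> matches Aaron
  - ticket 3 (Wrong total): agent_id=NULL, no match -> kept with NULL
  - ticket 4 (Broken link): agent_id=3 -> matches Tina
  - ticket 5 (Bad redirect): agent_id=NULL, no match -> kept with NULL
All 5 rows appear; 2 have NULL agent.

SQL:
SELECT a.title, b.name AS agent
FROM tickets a
LEFT JOIN agents b ON a.agent_id = b.id

Result:
title        | agent
-------------+------
Stale cache  | Yara 
Null pointer | Aaron
Wrong total  | NULL 
Broken link  | Tina 
Bad redirect | NULL 


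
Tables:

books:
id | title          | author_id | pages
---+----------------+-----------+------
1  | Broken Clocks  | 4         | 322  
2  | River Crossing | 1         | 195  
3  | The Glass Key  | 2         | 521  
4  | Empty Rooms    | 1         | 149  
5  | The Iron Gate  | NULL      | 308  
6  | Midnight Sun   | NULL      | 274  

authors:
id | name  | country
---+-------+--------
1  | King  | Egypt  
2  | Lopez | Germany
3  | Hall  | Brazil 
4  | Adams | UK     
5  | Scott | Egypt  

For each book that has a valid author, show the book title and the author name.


INNER JOIN keeps only books rows whose author_id matches an id in authors. Walk through each book:
  - book 1 (Broken Clocks): author_id=4 -> matches Adams
  - book 2 (River Crossing): author_id=1 -> matches King
  - book 3 (The Glass Key): author_id=2 -> matches Lopez
  - book 4 (Empty Rooms): author_id=1 -> matches King
  - book 5 (The Iron Gate): author_id=NULL, no match -> dropped
  - book 6 (Midnight Sun): author_id=NULL, no match -> dropped
So 2 of 6 rows are dropped.

SQL:
SELECT a.title, b.name AS author
FROM books a
INNER JOIN authors b ON a.author_id = b.id

Result:
title          | author
---------------+-------
Broken Clocks  | Adams 
River Crossing | King  
The Glass Key  | Lopez 
Empty Rooms    | King  


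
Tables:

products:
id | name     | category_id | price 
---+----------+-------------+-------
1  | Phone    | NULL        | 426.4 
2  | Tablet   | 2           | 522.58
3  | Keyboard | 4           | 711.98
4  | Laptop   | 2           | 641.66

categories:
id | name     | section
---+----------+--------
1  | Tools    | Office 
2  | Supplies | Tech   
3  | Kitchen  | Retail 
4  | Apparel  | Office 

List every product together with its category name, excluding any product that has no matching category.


INNER JOIN keeps only products rows whose category_id matches an id in categories. Walk through each product:
  - product 1 (Phone): category_id=NULL, no match -> dropped
  - product 2 (Tablet): category_id=2 -> matches Supplies
  - product 3 (Keyboard): category_id=4 -> matches Apparel
  - product 4 (Laptop): category_id=2 -> matches Supplies
So 1 of 4 rows is dropped.

SQL:
SELECT a.name, b.name AS category
FROM products a
INNER JOIN categories b ON a.category_id = b.id

Result:
name     | category
---------+---------
Tablet   | Supplies
Keyboard | Apparel 
Laptop   | Supplies


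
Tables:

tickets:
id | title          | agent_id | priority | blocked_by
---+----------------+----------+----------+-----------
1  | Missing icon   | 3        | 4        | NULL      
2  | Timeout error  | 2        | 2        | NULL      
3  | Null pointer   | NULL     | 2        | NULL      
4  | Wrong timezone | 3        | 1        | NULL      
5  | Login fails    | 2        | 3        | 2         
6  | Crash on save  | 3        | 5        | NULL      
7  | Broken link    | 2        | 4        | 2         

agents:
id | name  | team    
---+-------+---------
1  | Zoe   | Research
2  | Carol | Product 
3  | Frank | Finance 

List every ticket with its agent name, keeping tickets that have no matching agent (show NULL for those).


LEFT JOIN keeps every row from tickets (the left table); where agent_id has no match in agents, the agent columns become NULL. Walk through each ticket:
  - ticket 1 (Missing icon): agent_id=3 -> matches Frank
  - ticket 2 (Timeout error): agent_id=2 -> matches Carol
  - ticket 3 (Null pointer): agent_id=NULL, no match -> kept with NULL
  - ticket 4 (Wrong timezone): agent_id=3 -> matches Frank
  - ticket 5 (Login fails): agent_id=2 -> matches Carol
  - ticket 6 (Crash on save): agent_id=3 -> matches Frank
  - ticket 7 (Broken link): agent_id=2 -> matches Carol
All 7 rows appear; 1 has NULL agent.

SQL:
SELECT a.title, b.name AS agent
FROM tickets a
LEFT JOIN agents b ON a.agent_id = b.id

Result:
title          | agent
---------------+------
Missing icon   | Frank
Timeout error  | Carol
Null pointer   | NULL 
Wrong timezone | Frank
Login fails    | Carol
Crash on save  | Frank
Broken link    | Carol
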